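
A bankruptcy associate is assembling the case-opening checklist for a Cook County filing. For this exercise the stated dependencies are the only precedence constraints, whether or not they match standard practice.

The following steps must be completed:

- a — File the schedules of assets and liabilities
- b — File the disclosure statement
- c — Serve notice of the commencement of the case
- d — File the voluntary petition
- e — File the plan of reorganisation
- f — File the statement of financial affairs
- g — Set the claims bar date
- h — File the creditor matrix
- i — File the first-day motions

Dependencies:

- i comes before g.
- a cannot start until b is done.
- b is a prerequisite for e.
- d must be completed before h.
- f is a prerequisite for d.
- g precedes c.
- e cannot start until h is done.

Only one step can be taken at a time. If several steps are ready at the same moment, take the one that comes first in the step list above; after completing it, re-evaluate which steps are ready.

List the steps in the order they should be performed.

b, f and i have no prerequisites; b is listed earlier, so b is first.
a now also ready, so the ready set is {a, f, i}; a is listed earlier → a.
Now f and i have their prerequisites met. f is listed earlier, so f next.
d now also ready, so the ready set is {d, i}; d is listed earlier → d.
Ready: h and i. h is listed earlier → h.
e and i are both available; e is listed earlier → e.
That leaves i as the only ready step → i.
That leaves g as the only ready step → g.
c needed g, now all done → c.

b, a, f, d, h, e, i, g, c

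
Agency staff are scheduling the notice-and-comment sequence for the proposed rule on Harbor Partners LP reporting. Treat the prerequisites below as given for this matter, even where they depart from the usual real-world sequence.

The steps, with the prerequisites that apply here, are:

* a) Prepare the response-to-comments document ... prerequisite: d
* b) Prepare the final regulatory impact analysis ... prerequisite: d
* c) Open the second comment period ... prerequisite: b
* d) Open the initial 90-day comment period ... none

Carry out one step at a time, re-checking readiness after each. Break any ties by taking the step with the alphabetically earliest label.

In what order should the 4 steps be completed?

d has no prerequisites → d first.
a and b are both available; a has the earlier label → a.
Next only b has its prerequisites met → b.
That leaves c as the only ready step → c.

d, a, b, c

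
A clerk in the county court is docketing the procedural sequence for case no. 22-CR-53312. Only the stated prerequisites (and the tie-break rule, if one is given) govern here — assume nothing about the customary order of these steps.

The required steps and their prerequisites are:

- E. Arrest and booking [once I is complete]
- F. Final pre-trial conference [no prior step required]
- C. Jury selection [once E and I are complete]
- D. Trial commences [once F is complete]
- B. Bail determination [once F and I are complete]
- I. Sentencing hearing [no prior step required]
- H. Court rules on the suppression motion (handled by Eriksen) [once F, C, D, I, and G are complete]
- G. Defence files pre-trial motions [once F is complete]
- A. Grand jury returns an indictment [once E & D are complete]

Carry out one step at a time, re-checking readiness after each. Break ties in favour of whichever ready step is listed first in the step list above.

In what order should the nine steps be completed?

F D I E C B G H A

Nothing is required for F and I. F is listed earlier → F first.
Now D, I and G have their prerequisites met. D is listed earlier, so D next.
Now I and G have their prerequisites met. I is listed earlier, so I next.
E and B now also ready, so the ready set is {E, B, G}; E is listed earlier → E.
C, B, G and A are all available; C is listed earlier → C.
Now B, G and A have their prerequisites met. B is listed earlier, so B next.
Ready: G and A. G is listed earlier → G.
H now also ready, so the ready set is {H, A}; H is listed earlier → H.
A needed E and D, now all done → A.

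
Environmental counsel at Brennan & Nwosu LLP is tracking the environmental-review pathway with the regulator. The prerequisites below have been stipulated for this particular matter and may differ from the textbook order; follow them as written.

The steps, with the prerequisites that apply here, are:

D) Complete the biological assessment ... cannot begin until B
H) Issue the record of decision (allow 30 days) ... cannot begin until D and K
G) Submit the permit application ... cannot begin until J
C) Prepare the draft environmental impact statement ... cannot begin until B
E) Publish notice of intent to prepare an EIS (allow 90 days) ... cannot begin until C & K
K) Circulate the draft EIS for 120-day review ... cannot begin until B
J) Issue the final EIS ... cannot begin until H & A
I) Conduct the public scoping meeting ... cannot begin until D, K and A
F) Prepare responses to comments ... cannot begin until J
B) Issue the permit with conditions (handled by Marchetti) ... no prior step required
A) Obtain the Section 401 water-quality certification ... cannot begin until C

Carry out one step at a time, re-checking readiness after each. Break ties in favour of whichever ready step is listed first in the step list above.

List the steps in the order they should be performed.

B → D → C → K → H → E → A → J → G → I → F

Only B has no prerequisites, so it is first.
D, C and K are all available; D is listed earlier → D.
Now C and K have their prerequisites met. C is listed earlier, so C next.
A now also ready, so the ready set is {K, A}; K is listed earlier → K.
H and E now also ready, so the ready set is {H, E, A}; H is listed earlier → H.
E and A are both available; E is listed earlier → E.
A needed C, now all done → A.
Ready: J and I. J is listed earlier → J.
G, I and F are all available; G is listed earlier → G.
Ready: I and F. I is listed earlier → I.
Next only F has its prerequisites met → F.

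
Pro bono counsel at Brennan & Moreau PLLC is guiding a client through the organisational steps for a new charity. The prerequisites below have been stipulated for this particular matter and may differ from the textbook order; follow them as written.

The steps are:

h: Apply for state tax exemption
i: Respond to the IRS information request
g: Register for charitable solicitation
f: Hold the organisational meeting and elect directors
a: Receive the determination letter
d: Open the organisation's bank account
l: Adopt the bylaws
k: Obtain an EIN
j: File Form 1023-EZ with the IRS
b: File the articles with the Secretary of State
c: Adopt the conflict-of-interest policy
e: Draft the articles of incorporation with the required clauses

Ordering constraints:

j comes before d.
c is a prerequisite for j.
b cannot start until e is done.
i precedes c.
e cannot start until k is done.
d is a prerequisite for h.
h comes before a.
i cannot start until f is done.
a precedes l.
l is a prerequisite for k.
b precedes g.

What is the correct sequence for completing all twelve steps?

f → i → c → j → d → h → a → l → k → e → b → g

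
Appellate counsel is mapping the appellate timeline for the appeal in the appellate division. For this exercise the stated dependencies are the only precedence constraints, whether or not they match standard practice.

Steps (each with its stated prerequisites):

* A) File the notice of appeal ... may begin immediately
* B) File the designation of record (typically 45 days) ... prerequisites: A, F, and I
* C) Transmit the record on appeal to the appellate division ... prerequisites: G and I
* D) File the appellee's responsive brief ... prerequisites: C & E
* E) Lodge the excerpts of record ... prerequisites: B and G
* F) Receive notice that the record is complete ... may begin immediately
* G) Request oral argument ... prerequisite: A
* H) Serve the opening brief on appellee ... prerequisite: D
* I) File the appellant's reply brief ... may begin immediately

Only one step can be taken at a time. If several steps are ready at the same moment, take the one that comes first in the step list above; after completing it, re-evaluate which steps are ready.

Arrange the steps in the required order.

A, F and I have no prerequisites; A is listed earlier, so A is first.
G now also ready, so the ready set is {F, G, I}; F is listed earlier → F.
G and I are both available; G is listed earlier → G.
That leaves I as the only ready step → I.
B and C are both available; B is listed earlier → B.
Now C and E have their prerequisites met. C is listed earlier, so C next.
That leaves E as the only ready step → E.
Next only D has its prerequisites met → D.
H needed D, now all done → H.

A F G I B C E D H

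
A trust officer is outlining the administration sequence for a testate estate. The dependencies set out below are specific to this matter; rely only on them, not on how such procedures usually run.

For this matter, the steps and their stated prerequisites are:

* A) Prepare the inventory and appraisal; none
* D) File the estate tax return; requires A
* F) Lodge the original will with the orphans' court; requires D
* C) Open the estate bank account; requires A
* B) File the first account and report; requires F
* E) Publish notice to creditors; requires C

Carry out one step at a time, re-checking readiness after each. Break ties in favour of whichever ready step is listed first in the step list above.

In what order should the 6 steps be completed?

A → D → F → C → B → E

Only A has no prerequisites, so it is first.
Ready: D and C. D is listed earlier → D.
F now also ready, so the ready set is {F, C}; F is listed earlier → F.
C and B are both available; C is listed earlier → C.
E now also ready, so the ready set is {B, E}; B is listed earlier → B.
That leaves E as the only ready step → E.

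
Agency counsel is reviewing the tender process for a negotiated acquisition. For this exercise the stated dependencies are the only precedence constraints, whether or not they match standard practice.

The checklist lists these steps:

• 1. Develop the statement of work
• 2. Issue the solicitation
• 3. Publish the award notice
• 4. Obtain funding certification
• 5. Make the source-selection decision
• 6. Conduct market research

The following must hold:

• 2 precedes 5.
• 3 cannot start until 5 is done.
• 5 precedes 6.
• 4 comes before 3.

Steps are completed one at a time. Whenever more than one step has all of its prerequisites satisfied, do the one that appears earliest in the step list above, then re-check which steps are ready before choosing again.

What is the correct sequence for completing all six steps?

Nothing is required for 1, 2 and 4. 1 is listed earlier → 1 first.
Now 2 and 4 have their prerequisites met. 2 is listed earlier, so 2 next.
4 and 5 are both available; 4 is listed earlier → 4.
Next only 5 has its prerequisites met → 5.
3 and 6 are both available; 3 is listed earlier → 3.
6 needed 5, now all done → 6.

1 2 4 5 3 6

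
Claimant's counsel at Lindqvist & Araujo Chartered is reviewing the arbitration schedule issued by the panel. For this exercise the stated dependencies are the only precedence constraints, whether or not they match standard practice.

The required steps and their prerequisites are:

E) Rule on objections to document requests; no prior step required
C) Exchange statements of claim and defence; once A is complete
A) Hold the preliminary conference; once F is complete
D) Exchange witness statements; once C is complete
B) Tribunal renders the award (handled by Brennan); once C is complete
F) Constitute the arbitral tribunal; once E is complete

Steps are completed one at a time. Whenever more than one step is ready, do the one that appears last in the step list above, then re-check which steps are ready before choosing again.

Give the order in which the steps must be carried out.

E F A C B D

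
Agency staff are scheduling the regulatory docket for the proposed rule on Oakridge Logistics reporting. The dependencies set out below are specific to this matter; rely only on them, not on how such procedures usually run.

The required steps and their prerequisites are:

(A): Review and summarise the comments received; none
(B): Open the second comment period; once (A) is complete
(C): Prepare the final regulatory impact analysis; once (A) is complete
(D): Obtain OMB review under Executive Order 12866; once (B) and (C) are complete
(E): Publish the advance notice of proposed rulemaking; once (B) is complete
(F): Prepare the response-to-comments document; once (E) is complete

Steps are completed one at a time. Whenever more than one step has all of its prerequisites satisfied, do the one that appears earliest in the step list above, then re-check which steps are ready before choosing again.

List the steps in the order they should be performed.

(A) has no prerequisites → (A) first.
Ready: (B) and (C). (B) is listed earlier → (B).
Ready: (C) and (E). (C) is listed earlier → (C).
(D) now also ready, so the ready set is {(D), (E)}; (D) is listed earlier → (D).
(E) needed (B), now all done → (E).
(F) is the only step now ready → (F).

(A) → (B) → (C) → (D) → (E) → (F)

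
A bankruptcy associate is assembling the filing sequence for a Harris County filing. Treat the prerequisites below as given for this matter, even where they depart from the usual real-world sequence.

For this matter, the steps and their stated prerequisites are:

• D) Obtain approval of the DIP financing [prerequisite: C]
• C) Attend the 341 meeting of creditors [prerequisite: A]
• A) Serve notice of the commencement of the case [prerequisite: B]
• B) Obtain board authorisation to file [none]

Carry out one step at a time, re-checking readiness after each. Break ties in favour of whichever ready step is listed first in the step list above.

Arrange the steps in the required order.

B → A → C → D

B has no prerequisites → B first.
Next only A has its prerequisites met → A.
C needed A, now all done → C.
D is the only step now ready → D.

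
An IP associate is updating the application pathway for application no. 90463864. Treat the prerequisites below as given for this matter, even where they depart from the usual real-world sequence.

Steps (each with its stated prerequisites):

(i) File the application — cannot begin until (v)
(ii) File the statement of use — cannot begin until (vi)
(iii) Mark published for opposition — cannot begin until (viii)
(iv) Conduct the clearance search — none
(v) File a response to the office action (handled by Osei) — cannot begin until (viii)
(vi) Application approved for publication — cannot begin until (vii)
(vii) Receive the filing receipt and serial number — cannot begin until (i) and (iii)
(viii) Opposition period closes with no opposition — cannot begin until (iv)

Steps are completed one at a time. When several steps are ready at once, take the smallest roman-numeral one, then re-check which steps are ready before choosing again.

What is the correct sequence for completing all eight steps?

(iv) (viii) (iii) (v) (i) (vii) (vi) (ii)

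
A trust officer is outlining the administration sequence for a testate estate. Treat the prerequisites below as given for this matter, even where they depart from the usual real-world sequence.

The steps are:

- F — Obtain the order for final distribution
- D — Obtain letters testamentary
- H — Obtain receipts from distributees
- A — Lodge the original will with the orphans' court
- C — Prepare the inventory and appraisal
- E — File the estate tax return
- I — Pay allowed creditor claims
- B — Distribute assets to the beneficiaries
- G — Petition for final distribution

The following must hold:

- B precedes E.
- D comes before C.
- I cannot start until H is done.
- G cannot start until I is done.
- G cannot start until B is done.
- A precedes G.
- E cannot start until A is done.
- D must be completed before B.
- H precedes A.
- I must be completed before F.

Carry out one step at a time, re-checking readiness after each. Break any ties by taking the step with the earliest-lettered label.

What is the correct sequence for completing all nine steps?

D B C H A E I F G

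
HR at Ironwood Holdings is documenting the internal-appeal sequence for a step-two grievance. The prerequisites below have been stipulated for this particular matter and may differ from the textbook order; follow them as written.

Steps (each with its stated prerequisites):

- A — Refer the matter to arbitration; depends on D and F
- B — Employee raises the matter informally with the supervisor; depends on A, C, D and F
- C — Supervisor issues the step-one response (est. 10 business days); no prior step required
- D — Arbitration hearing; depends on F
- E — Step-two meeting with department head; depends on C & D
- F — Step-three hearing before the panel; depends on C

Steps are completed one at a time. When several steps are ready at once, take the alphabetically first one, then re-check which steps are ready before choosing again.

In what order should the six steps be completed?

C, F, D, A, B, E

C has no prerequisites → C first.
Next only F has its prerequisites met → F.
That leaves D as the only ready step → D.
Now A and E have their prerequisites met. A has the earlier label, so A next.
B now also ready, so the ready set is {B, E}; B has the earlier label → B.
That leaves E as the only ready step → E.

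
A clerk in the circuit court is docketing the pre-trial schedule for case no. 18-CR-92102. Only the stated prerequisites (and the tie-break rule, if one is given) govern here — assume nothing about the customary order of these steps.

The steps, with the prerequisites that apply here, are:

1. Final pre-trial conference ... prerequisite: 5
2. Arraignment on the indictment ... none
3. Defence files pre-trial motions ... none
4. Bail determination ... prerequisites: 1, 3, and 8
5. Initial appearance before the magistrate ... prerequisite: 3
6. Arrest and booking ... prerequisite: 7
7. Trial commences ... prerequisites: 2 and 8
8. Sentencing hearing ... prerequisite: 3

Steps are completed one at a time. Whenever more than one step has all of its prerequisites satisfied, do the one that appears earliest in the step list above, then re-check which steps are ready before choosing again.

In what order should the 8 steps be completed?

2 → 3 → 5 → 1 → 8 → 4 → 7 → 6

Nothing is required for 2 and 3. 2 is listed earlier → 2 first.
Next only 3 has its prerequisites met → 3.
5 and 8 are both available; 5 is listed earlier → 5.
1 now also ready, so the ready set is {1, 8}; 1 is listed earlier → 1.
8 needed 3, now all done → 8.
Ready: 4 and 7. 4 is listed earlier → 4.
That leaves 7 as the only ready step → 7.
That leaves 6 as the only ready step → 6.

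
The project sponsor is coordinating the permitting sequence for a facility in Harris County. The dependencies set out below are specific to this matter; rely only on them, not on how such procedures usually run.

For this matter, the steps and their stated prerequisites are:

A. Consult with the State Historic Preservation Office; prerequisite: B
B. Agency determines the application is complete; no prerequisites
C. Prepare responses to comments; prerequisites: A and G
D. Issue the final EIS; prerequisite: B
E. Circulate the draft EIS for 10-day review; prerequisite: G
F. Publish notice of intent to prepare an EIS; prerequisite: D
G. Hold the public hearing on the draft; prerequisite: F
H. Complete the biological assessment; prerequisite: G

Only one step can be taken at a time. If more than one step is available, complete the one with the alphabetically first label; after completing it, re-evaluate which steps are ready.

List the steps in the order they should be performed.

B → A → D → F → G → C → E → H

B is the only step with nothing outstanding, so it goes first.
Now A and D have their prerequisites met. A has the earlier label, so A next.
D needed B, now all done → D.
F needed D, now all done → F.
That leaves G as the only ready step → G.
Ready: C, E and H. C has the earlier label → C.
E and H are both available; E has the earlier label → E.
H needed G, now all done → H.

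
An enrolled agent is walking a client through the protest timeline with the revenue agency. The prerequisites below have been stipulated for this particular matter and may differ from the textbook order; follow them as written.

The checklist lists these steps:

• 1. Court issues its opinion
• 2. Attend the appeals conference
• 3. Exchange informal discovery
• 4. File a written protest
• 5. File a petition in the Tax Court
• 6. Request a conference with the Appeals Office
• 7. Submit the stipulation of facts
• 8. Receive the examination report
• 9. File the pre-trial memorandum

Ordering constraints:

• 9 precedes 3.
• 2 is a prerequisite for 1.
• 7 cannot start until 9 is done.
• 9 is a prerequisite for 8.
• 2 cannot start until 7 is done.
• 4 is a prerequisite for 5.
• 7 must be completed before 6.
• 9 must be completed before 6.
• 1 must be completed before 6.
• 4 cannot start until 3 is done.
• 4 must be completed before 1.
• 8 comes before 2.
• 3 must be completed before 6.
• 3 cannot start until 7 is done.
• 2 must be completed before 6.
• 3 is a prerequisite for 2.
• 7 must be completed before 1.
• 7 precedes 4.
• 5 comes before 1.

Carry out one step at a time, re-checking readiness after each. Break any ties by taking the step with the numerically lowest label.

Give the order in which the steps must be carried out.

9 is the only step with nothing outstanding, so it goes first.
Now 7 and 8 have their prerequisites met. 7 has the earlier label, so 7 next.
3 and 8 are both available; 3 has the earlier label → 3.
4 now also ready, so the ready set is {4, 8}; 4 has the earlier label → 4.
5 and 8 are both available; 5 has the earlier label → 5.
8 needed 9, now all done → 8.
2 needed 3, 7 and 8, now all done → 2.
1 is the only step now ready → 1.
6 needed 1, 2, 3, 7 and 9, now all done → 6.

9, 7, 3, 4, 5, 8, 2, 1, 6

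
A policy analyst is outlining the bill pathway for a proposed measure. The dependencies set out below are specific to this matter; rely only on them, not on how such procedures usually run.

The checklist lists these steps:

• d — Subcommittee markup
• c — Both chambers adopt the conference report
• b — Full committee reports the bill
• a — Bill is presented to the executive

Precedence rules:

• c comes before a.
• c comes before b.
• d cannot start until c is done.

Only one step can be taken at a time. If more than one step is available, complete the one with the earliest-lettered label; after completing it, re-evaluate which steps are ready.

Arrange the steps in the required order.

c a b d

c has no prerequisites → c first.
a, b and d are all available; a has the earlier label → a.
Now b and d have their prerequisites met. b has the earlier label, so b next.
That leaves d as the only ready step → d.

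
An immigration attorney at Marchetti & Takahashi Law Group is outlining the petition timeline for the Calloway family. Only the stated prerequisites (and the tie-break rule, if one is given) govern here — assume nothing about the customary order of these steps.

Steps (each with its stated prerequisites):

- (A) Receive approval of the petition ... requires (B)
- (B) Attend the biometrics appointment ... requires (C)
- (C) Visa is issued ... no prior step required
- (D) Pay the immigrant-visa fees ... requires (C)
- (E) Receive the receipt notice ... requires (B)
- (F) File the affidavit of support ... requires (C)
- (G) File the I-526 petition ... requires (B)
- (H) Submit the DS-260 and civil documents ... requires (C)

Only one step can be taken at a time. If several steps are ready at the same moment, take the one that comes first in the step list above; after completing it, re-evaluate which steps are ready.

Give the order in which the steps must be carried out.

(C) → (B) → (A) → (D) → (E) → (F) → (G) → (H)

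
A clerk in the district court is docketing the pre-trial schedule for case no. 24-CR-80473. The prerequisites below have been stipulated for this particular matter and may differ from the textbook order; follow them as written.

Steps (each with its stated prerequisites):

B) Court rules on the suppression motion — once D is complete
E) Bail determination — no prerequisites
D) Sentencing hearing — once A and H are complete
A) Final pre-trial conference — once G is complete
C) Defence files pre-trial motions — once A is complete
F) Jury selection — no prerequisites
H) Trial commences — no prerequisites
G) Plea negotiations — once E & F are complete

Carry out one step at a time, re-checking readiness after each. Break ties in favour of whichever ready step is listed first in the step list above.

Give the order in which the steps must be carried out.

E, F, H, G, A, D, B, C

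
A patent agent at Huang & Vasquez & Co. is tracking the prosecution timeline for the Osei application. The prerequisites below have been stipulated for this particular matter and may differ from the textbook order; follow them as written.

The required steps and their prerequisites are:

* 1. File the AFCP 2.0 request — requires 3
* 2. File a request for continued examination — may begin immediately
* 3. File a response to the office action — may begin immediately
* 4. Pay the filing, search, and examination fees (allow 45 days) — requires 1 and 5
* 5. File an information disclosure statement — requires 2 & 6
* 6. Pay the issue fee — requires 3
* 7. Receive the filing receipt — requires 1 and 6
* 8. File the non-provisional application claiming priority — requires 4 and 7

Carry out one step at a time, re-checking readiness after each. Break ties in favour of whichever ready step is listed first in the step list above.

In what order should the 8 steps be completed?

2 and 3 have no prerequisites; 2 is listed earlier, so 2 is first.
Next only 3 has its prerequisites met → 3.
1 and 6 are both available; 1 is listed earlier → 1.
6 is the only step now ready → 6.
Now 5 and 7 have their prerequisites met. 5 is listed earlier, so 5 next.
Now 4 and 7 have their prerequisites met. 4 is listed earlier, so 4 next.
7 is the only step now ready → 7.
That leaves 8 as the only ready step → 8.

2, 3, 1, 6, 5, 4, 7, 8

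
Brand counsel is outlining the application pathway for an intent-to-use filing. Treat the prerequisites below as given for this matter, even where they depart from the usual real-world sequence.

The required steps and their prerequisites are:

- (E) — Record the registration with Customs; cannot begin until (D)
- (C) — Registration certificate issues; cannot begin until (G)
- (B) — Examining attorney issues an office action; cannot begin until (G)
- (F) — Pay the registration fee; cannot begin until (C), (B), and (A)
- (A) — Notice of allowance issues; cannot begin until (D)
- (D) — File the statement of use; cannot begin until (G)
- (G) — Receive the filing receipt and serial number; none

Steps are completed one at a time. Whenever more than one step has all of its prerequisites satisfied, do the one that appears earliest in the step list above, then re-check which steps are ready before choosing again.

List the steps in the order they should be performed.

(G) is the only step with nothing outstanding, so it goes first.
Now (C), (B) and (D) have their prerequisites met. (C) is listed earlier, so (C) next.
(B) and (D) are both available; (B) is listed earlier → (B).
That leaves (D) as the only ready step → (D).
Now (E) and (A) have their prerequisites met. (E) is listed earlier, so (E) next.
That leaves (A) as the only ready step → (A).
(F) needed (C), (B) and (A), now all done → (F).

(G) (C) (B) (D) (E) (A) (F)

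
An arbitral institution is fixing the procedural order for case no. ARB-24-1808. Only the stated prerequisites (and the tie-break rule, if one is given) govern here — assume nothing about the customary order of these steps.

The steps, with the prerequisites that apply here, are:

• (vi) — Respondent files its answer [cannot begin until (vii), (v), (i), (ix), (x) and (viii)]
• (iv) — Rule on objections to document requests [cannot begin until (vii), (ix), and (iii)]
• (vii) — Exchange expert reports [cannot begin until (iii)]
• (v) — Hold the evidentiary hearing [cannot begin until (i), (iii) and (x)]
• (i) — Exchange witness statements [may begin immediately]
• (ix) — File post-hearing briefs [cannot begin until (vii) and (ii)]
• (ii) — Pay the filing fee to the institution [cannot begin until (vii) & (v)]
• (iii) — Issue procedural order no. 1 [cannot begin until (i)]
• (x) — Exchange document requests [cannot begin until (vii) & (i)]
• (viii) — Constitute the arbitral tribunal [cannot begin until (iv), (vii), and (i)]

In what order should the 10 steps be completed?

(i) → (iii) → (vii) → (x) → (v) → (ii) → (ix) → (iv) → (viii) → (vi)

(i) is the only step with nothing outstanding, so it goes first.
(iii) needed (i), now all done → (iii).
That leaves (vii) as the only ready step → (vii).
(x) is the only step now ready → (x).
Next only (v) has its prerequisites met → (v).
That leaves (ii) as the only ready step → (ii).
(ix) needed (vii) and (ii), now all done → (ix).
(iv) needed (vii), (ix) and (iii), now all done → (iv).
Next only (viii) has its prerequisites met → (viii).
Next only (vi) has its prerequisites met → (vi).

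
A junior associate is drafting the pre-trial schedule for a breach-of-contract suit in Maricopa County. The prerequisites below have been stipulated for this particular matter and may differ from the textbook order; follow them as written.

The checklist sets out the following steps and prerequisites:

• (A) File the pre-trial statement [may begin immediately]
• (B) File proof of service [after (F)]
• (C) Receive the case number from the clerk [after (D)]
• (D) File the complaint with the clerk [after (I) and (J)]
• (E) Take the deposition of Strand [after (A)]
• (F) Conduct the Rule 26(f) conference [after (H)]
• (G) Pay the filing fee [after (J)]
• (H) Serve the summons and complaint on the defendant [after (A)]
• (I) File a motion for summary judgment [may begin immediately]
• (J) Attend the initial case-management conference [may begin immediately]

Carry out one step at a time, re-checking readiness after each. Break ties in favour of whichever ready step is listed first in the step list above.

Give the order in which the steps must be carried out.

(A), (E), (H), (F), (B), (I), (J), (D), (C), (G)

(A), (I) and (J) have no prerequisites; (A) is listed earlier, so (A) is first.
(E) and (H) now also ready, so the ready set is {(E), (H), (I), (J)}; (E) is listed earlier → (E).
Now (H), (I) and (J) have their prerequisites met. (H) is listed earlier, so (H) next.
(F) now also ready, so the ready set is {(F), (I), (J)}; (F) is listed earlier → (F).
(B) now also ready, so the ready set is {(B), (I), (J)}; (B) is listed earlier → (B).
Now (I) and (J) have their prerequisites met. (I) is listed earlier, so (I) next.
Next only (J) has its prerequisites met → (J).
(D) and (G) are both available; (D) is listed earlier → (D).
Ready: (C) and (G). (C) is listed earlier → (C).
(G) is the only step now ready → (G).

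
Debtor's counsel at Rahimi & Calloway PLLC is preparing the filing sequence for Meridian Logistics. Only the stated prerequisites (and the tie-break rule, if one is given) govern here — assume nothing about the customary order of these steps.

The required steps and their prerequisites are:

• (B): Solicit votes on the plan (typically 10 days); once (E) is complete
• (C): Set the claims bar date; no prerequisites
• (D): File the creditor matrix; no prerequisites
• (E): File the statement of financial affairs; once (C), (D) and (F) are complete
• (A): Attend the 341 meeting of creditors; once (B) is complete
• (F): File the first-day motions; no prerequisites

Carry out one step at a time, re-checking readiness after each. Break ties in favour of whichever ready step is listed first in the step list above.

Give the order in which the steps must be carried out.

(C), (D), (F), (E), (B), (A)

(C), (D) and (F) have no prerequisites; (C) is listed earlier, so (C) is first.
Now (D) and (F) have their prerequisites met. (D) is listed earlier, so (D) next.
(F) is the only step now ready → (F).
(E) is the only step now ready → (E).
(B) needed (E), now all done → (B).
That leaves (A) as the only ready step → (A).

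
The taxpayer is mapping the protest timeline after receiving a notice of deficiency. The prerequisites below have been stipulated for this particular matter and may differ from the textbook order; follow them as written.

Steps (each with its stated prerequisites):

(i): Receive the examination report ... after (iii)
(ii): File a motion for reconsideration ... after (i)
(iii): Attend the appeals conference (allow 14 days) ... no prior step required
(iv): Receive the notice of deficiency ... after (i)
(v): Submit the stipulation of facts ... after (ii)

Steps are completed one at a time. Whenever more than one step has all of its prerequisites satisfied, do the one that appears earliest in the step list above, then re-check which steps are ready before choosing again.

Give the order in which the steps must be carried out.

(iii), (i), (ii), (iv), (v)

(iii) has no prerequisites → (iii) first.
That leaves (i) as the only ready step → (i).
(ii) and (iv) are both available; (ii) is listed earlier → (ii).
Ready: (iv) and (v). (iv) is listed earlier → (iv).
(v) needed (ii), now all done → (v).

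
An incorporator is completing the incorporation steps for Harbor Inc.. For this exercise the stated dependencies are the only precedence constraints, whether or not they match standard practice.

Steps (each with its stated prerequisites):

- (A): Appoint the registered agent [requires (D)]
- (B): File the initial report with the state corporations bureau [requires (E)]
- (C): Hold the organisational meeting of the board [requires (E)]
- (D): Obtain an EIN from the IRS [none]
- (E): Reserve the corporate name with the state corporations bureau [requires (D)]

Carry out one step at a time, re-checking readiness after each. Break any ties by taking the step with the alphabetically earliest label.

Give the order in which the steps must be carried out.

Only (D) has no prerequisites, so it is first.
Now (A) and (E) have their prerequisites met. (A) has the earlier label, so (A) next.
(E) needed (D), now all done → (E).
Ready: (B) and (C). (B) has the earlier label → (B).
(C) needed (E), now all done → (C).

(D), (A), (E), (B), (C)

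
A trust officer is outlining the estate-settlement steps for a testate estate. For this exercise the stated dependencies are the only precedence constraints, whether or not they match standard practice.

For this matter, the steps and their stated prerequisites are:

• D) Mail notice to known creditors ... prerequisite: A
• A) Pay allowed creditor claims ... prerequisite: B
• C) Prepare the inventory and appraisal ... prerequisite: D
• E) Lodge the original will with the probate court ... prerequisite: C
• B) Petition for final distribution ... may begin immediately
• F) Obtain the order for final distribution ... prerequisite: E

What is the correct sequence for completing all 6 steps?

B → A → D → C → E → F

Only B has no prerequisites, so it is first.
A needed B, now all done → A.
D is the only step now ready → D.
C is the only step now ready → C.
Next only E has its prerequisites met → E.
Next only F has its prerequisites met → F.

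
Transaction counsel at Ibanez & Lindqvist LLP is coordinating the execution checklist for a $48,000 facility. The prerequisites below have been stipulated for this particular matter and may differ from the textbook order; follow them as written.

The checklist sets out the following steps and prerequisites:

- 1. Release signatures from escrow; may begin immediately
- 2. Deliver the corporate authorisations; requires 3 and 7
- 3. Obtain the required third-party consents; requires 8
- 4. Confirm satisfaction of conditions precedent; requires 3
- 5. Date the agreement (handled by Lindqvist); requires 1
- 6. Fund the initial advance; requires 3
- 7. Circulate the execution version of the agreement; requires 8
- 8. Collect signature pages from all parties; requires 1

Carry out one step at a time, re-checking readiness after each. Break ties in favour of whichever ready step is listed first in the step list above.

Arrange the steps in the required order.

1 is the only step with nothing outstanding, so it goes first.
Ready: 5 and 8. 5 is listed earlier → 5.
8 is the only step now ready → 8.
Now 3 and 7 have their prerequisites met. 3 is listed earlier, so 3 next.
4, 6 and 7 are all available; 4 is listed earlier → 4.
Now 6 and 7 have their prerequisites met. 6 is listed earlier, so 6 next.
7 is the only step now ready → 7.
That leaves 2 as the only ready step → 2.

1 5 8 3 4 6 7 2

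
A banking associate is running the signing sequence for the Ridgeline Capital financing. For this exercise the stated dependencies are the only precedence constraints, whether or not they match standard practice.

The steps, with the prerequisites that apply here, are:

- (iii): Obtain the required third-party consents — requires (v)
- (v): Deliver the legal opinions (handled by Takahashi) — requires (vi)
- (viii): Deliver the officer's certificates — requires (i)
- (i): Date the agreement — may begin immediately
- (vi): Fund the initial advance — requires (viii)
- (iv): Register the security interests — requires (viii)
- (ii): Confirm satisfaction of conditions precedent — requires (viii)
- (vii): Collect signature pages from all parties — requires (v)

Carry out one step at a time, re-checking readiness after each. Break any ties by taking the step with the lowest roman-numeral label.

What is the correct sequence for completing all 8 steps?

(i), (viii), (ii), (iv), (vi), (v), (iii), (vii)

(i) is the only step with nothing outstanding, so it goes first.
(viii) needed (i), now all done → (viii).
(ii), (iv) and (vi) are all available; (ii) has the earlier label → (ii).
Ready: (iv) and (vi). (iv) has the earlier label → (iv).
(vi) needed (viii), now all done → (vi).
Next only (v) has its prerequisites met → (v).
Now (iii) and (vii) have their prerequisites met. (iii) has the earlier label, so (iii) next.
Next only (vii) has its prerequisites met → (vii).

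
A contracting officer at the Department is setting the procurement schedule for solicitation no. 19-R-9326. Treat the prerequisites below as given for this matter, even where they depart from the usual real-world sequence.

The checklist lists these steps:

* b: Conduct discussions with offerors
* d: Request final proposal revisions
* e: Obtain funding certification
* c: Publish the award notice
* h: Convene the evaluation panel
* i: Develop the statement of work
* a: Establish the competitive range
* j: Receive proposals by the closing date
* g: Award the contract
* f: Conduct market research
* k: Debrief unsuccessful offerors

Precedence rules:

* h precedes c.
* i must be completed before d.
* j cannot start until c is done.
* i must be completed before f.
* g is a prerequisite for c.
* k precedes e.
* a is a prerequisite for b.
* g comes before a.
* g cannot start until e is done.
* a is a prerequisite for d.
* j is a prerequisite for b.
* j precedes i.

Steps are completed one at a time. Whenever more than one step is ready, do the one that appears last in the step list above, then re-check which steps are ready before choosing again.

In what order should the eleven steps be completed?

Nothing is required for k and h. k is listed later → k first.
Ready: h and e. h is listed later → h.
e needed k, now all done → e.
g is the only step now ready → g.
Ready: a and c. a is listed later → a.
c is the only step now ready → c.
j needed c, now all done → j.
Ready: i and b. i is listed later → i.
f, d and b are all available; f is listed later → f.
Ready: d and b. d is listed later → d.
b needed j and a, now all done → b.

k h e g a c j i f d b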